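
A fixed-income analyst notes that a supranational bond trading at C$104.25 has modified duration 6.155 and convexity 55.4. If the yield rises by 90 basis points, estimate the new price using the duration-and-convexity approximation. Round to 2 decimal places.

C$98.71

Duration effect: -D_mod·Δy = -6.155 × (+0.009) = -0.055395
Convexity effect: ½·C·(Δy)² = 0.5 × 55.4 × (0.009)² = +0.0022437
ΔP/P ≈ -0.055395 + 0.0022437 = -0.0531513
New price ≈ 104.25 × (1 - 0.0531513) = 98.708976975.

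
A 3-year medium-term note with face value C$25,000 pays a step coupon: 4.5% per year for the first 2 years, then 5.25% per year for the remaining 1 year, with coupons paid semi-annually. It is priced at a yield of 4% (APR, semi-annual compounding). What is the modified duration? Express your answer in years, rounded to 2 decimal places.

2.78 years

Periodic yield y = 0.02. First find Macaulay duration:
  t   CF        PV=CF/(1+0.02)^t    t·PV
  1       562.50       551.4706       551.4706
  2       562.50       540.6574     1,081.3149
  3       562.50       530.0563     1,590.1689
  4       562.50       519.6631     2,078.6522
  5       656.25       594.3858     2,971.9292
  6    25,656.25    22,782.0158   136,692.0946
  Σ                 25,518.2490   144,965.6305
P = 25,518.2490; Macaulay duration = 144,965.6305 / 25,518.2490 = 5.68086 half-year periods = 2.84043 years.
Modified duration = D_Mac / (1 + y) = 2.84043 / 1.02 = 2.78474 years.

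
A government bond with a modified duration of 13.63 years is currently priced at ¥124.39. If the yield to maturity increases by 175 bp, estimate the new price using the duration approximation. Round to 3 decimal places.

Duration approximation: ΔP/P ≈ -D_mod · Δy = -13.63 × (+0.0175) = -0.238525.
New price ≈ 124.39 × (1 - 0.238525) = 94.71987525.

¥94.720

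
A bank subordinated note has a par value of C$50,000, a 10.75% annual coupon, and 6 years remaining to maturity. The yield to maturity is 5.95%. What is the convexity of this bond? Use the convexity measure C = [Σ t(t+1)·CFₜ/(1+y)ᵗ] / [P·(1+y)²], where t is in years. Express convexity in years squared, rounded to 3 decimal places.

28.005

With y = 0.0595:
  t   CF        PV=CF/(1+0.0595)^t    t·PV        t(t+1)·PV
  1     5,375.00     5,073.1477     5,073.1477      10,146.2954
  2     5,375.00     4,788.2470     9,576.4940      28,729.4821
  3     5,375.00     4,519.3459    13,558.0378      54,232.1512
  4     5,375.00     4,265.5459    17,062.1838      85,310.9189
  5     5,375.00     4,025.9990    20,129.9950     120,779.9702
  6    55,375.00    39,147.8552   234,887.1310   1,644,209.9171
  Σ                 61,820.1408   300,286.9894   1,943,408.7349
P = 61,820.1408.
Convexity = Σ t(t+1)·PV / [P·(1+y)²] = 1,943,408.7349 / (61,820.1408 × 1.122540) = 28.00478.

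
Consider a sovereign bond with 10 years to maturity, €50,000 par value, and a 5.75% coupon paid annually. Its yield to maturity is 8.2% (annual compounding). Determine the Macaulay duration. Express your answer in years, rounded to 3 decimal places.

7.650 years

Periodic yield y = 0.082. Discount each cash flow and weight by its year:
  t   CF        PV=CF/(1+0.082)^t    t·PV
  1     2,875.00     2,657.1165     2,657.1165
  2     2,875.00     2,455.7453     4,911.4907
  3     2,875.00     2,269.6352     6,808.9057
  4     2,875.00     2,097.6296     8,390.5185
  5     2,875.00     1,938.6595     9,693.2977
  6     2,875.00     1,791.7371    10,750.4226
  7     2,875.00     1,655.9493    11,591.6448
  8     2,875.00     1,530.4522    12,243.6174
  9     2,875.00     1,414.4660    12,730.1937
  10   52,875.00    24,042.3975   240,423.9747
  Σ                 41,853.7881   320,201.1821
Price P = Σ PV = 41,853.7881.
Macaulay duration = Σ(t·PV) / P = 320,201.1821 / 41,853.7881 = 7.65047 years.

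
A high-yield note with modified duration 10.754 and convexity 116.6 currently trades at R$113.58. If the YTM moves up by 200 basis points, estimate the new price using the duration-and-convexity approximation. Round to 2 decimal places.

Duration effect: -D_mod·Δy = -10.754 × (+0.02) = -0.215080
Convexity effect: ½·C·(Δy)² = 0.5 × 116.6 × (0.02)² = +0.0233200
ΔP/P ≈ -0.215080 + 0.0233200 = -0.191760
New price ≈ 113.58 × (1 - 0.191760) = 91.7998992.

R$91.80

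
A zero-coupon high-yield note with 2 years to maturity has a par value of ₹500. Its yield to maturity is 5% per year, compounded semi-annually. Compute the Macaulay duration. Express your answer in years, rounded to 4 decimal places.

2.0000 years

A zero-coupon bond has a single cash flow at maturity, so its Macaulay duration equals its maturity: 2 years.
(Equivalently: 4 semi-annual periods ÷ 2 = 2 years.)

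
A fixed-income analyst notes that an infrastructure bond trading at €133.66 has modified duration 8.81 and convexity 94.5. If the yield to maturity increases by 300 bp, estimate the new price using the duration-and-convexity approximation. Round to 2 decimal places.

€104.02

Duration effect: -D_mod·Δy = -8.81 × (+0.03) = -0.264300
Convexity effect: ½·C·(Δy)² = 0.5 × 94.5 × (0.03)² = +0.0425250
ΔP/P ≈ -0.264300 + 0.0425250 = -0.221775
New price ≈ 133.66 × (1 - 0.221775) = 104.0175535.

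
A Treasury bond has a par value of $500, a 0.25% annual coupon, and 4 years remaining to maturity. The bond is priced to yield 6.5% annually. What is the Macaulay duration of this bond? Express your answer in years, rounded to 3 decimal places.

3.983 years

Periodic yield y = 0.065. Discount each cash flow and weight by its year:
  t   CF        PV=CF/(1+0.065)^t    t·PV
  1         1.25         1.1737         1.1737
  2         1.25         1.1021         2.2041
  3         1.25         1.0348         3.1044
  4       501.25       389.6332     1,558.5328
  Σ                    392.9438     1,565.0151
Price P = Σ PV = 392.9438.
Macaulay duration = Σ(t·PV) / P = 1,565.0151 / 392.9438 = 3.98280 years.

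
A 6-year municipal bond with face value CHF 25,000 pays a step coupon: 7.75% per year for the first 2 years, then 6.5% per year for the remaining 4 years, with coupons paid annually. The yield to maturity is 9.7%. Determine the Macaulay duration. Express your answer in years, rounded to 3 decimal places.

4.991 years

Periodic yield y = 0.097. Discount each cash flow and weight by its year:
  t   CF        PV=CF/(1+0.097)^t    t·PV
  1     1,937.50     1,766.1805     1,766.1805
  2     1,937.50     1,610.0096     3,220.0191
  3     1,625.00     1,230.9304     3,692.7911
  4     1,625.00     1,122.0878     4,488.3514
  5     1,625.00     1,022.8695     5,114.3475
  6    26,625.00    15,277.4141    91,664.4847
  Σ                 22,029.4919   109,946.1742
Price P = Σ PV = 22,029.4919.
Macaulay duration = Σ(t·PV) / P = 109,946.1742 / 22,029.4919 = 4.99086 years.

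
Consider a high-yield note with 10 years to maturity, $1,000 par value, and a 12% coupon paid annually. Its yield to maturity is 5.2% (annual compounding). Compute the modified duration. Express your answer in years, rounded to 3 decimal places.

Periodic yield y = 0.052. First find Macaulay duration:
  t   CF        PV=CF/(1+0.052)^t    t·PV
  1       120.00       114.0684       114.0684
  2       120.00       108.4301       216.8602
  3       120.00       103.0704       309.2112
  4       120.00        97.9757       391.9027
  5       120.00        93.1328       465.6639
  6       120.00        88.5293       531.1755
  7       120.00        84.1533       589.0730
  8       120.00        79.9936       639.9489
  9       120.00        76.0396       684.3560
  10    1,120.00       674.6222     6,746.2219
  Σ                  1,520.0153    10,688.4818
P = 1,520.0153; Macaulay duration = 10,688.4818 / 1,520.0153 = 7.03183 years.
Modified duration = D_Mac / (1 + y) = 7.03183 / 1.052 = 6.68424 years.

6.684 years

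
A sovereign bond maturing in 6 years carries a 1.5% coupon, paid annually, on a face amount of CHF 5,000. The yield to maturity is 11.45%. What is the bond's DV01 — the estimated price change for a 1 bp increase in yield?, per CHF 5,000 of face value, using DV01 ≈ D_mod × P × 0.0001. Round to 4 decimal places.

CHF 1.4942

Periodic yield y = 0.1145.
  t   CF        PV=CF/(1+0.1145)^t    t·PV
  1        75.00        67.2948        67.2948
  2        75.00        60.3811       120.7622
  3        75.00        54.1778       162.5333
  4        75.00        48.6117       194.4469
  5        75.00        43.6175       218.0876
  6     5,075.00     2,648.2294    15,889.3767
  Σ                  2,922.3123    16,652.5014
P = 2,922.3123; D_Mac = 5.69840 yrs; D_mod = 5.11296 yrs.
DV01 ≈ 5.11296 × 2,922.3123 × 0.0001 = 1.494168.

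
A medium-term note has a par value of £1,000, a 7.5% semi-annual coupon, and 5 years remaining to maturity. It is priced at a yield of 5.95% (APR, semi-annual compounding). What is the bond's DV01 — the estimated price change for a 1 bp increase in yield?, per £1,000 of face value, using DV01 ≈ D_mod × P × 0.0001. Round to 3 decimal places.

£0.444

Periodic yield y = 0.02975.
  t   CF        PV=CF/(1+0.02975)^t    t·PV
  1        37.50        36.4166        36.4166
  2        37.50        35.3645        70.7290
  3        37.50        34.3428       103.0284
  4        37.50        33.3506       133.4025
  5        37.50        32.3871       161.9356
  6        37.50        31.4514       188.7086
  7        37.50        30.5428       213.7995
  8        37.50        29.6604       237.2831
  9        37.50        28.8035       259.2314
  10    1,037.50       773.8737     7,738.7372
  Σ                  1,066.1935     9,143.2720
P = 1,066.1935; D_Mac = 8.57562 half-year periods = 4.28781 yrs; D_mod = 4.16393 yrs.
DV01 ≈ 4.16393 × 1,066.1935 × 0.0001 = 0.443956.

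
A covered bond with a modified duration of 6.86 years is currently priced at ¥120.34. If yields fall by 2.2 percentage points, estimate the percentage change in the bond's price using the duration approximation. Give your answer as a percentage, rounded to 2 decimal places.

Duration approximation: ΔP/P ≈ -D_mod · Δy = -6.86 × (-0.022) = +0.150920.
As a percentage: +15.0920%.

+15.09%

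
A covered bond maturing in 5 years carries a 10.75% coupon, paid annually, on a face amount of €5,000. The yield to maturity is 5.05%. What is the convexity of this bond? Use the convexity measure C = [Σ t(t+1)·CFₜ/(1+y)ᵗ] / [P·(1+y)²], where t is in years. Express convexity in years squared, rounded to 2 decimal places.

With y = 0.0505:
  t   CF        PV=CF/(1+0.0505)^t    t·PV        t(t+1)·PV
  1       537.50       511.6611       511.6611       1,023.3222
  2       537.50       487.0644       974.1287       2,922.3862
  3       537.50       463.6500     1,390.9501       5,563.8004
  4       537.50       441.3613     1,765.4452       8,827.2258
  5     5,537.50     4,328.4605    21,642.3023     129,853.8141
  Σ                  6,232.1973    26,284.4875     148,190.5487
P = 6,232.1973.
Convexity = Σ t(t+1)·PV / [P·(1+y)²] = 148,190.5487 / (6,232.1973 × 1.103550) = 21.54702.

21.55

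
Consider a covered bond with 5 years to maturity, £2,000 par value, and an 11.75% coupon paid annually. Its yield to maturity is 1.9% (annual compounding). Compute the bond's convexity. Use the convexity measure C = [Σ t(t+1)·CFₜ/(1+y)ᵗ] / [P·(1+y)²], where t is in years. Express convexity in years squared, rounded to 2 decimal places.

22.96

With y = 0.019:
  t   CF        PV=CF/(1+0.019)^t    t·PV        t(t+1)·PV
  1       235.00       230.6183       230.6183         461.2365
  2       235.00       226.3182       452.6364       1,357.9092
  3       235.00       222.0983       666.2950       2,665.1801
  4       235.00       217.9572       871.8286       4,359.1431
  5     2,235.00     2,034.2607    10,171.3035      61,027.8208
  Σ                  2,931.2526    12,392.6818      69,871.2897
P = 2,931.2526.
Convexity = Σ t(t+1)·PV / [P·(1+y)²] = 69,871.2897 / (2,931.2526 × 1.038361) = 22.95605.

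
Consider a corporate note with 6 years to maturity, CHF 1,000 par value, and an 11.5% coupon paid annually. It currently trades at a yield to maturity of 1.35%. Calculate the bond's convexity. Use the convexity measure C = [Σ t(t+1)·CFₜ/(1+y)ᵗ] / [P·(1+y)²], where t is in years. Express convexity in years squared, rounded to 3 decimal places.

31.301

With y = 0.0135:
  t   CF        PV=CF/(1+0.0135)^t    t·PV        t(t+1)·PV
  1       115.00       113.4682       113.4682         226.9364
  2       115.00       111.9568       223.9135         671.7406
  3       115.00       110.4655       331.3964       1,325.5858
  4       115.00       108.9941       435.9762       2,179.8812
  5       115.00       107.5422       537.7112       3,226.2672
  6     1,115.00     1,028.8033     6,172.8198      43,209.7387
  Σ                  1,581.2300     7,815.2854      50,840.1497
P = 1,581.2300.
Convexity = Σ t(t+1)·PV / [P·(1+y)²] = 50,840.1497 / (1,581.2300 × 1.027182) = 31.30144.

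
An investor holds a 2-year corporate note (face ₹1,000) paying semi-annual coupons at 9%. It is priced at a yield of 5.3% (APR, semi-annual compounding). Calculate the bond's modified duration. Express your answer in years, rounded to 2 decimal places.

Periodic yield y = 0.0265. First find Macaulay duration:
  t   CF        PV=CF/(1+0.0265)^t    t·PV
  1        45.00        43.8383        43.8383
  2        45.00        42.7066        85.4131
  3        45.00        41.6041       124.8122
  4     1,045.00       941.1969     3,764.7875
  Σ                  1,069.3458     4,018.8511
P = 1,069.3458; Macaulay duration = 4,018.8511 / 1,069.3458 = 3.75823 half-year periods = 1.87912 years.
Modified duration = D_Mac / (1 + y) = 1.87912 / 1.0265 = 1.83061 years.

1.83 years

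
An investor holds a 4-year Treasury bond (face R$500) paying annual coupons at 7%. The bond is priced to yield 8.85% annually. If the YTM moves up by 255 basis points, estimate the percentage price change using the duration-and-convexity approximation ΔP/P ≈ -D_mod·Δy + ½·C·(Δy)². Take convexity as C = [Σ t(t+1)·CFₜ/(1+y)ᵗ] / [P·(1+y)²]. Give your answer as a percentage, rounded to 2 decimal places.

With y = 0.0885:
  t   CF        PV=CF/(1+0.0885)^t    t·PV        t(t+1)·PV
  1        35.00        32.1543        32.1543          64.3087
  2        35.00        29.5400        59.0801         177.2403
  3        35.00        27.1383        81.4149         325.6597
  4       535.00       381.1010     1,524.4039       7,622.0193
  Σ                    469.9337     1,697.0532       8,189.2279
P = 469.9337; D_Mac = 3.61126 yrs; D_mod = 3.31765 yrs; C = 14.70786.
Duration effect: -3.31765 × (+0.0255) = -0.084600
Convexity effect: 0.5 × 14.70786 × (0.0255)² = +0.0047819
ΔP/P ≈ -0.084600 + 0.0047819 = -0.079818 = -7.9818%.

-7.98%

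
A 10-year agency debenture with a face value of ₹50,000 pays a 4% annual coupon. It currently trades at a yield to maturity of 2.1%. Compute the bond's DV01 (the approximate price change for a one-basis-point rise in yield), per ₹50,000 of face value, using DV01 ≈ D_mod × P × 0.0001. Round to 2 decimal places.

Periodic yield y = 0.021.
  t   CF        PV=CF/(1+0.021)^t    t·PV
  1     2,000.00     1,958.8639     1,958.8639
  2     2,000.00     1,918.5738     3,837.1476
  3     2,000.00     1,879.1124     5,637.3373
  4     2,000.00     1,840.4627     7,361.8509
  5     2,000.00     1,802.6080     9,013.0398
  6     2,000.00     1,765.5318    10,593.1908
  7     2,000.00     1,729.2182    12,104.5275
  8     2,000.00     1,693.6515    13,549.2122
  9     2,000.00     1,658.8164    14,929.3475
  10   52,000.00    42,242.1411   422,421.4109
  Σ                 58,488.9798   501,405.9284
P = 58,488.9798; D_Mac = 8.57266 yrs; D_mod = 8.39633 yrs.
DV01 ≈ 8.39633 × 58,488.9798 × 0.0001 = 49.109298.

₹49.11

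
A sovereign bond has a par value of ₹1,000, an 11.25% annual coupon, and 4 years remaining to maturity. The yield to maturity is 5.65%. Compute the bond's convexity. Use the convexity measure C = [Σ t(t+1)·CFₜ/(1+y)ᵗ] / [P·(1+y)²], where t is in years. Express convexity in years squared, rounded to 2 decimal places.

14.85

With y = 0.0565:
  t   CF        PV=CF/(1+0.0565)^t    t·PV        t(t+1)·PV
  1       112.50       106.4837       106.4837         212.9673
  2       112.50       100.7891       201.5782         604.7345
  3       112.50        95.3990       286.1971       1,144.7885
  4     1,112.50       892.9395     3,571.7578      17,858.7891
  Σ                  1,195.6113     4,166.0168      19,821.2795
P = 1,195.6113.
Convexity = Σ t(t+1)·PV / [P·(1+y)²] = 19,821.2795 / (1,195.6113 × 1.116192) = 14.85261.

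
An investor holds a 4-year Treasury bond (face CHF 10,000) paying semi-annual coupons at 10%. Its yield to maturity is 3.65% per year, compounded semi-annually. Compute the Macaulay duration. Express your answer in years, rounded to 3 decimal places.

Periodic yield y = 0.01825. Discount each cash flow and weight by its period:
  t   CF        PV=CF/(1+0.01825)^t    t·PV
  1       500.00       491.0385       491.0385
  2       500.00       482.2377       964.4754
  3       500.00       473.5946     1,420.7838
  4       500.00       465.1064     1,860.4257
  5       500.00       456.7704     2,283.8518
  6       500.00       448.5837     2,691.5022
  7       500.00       440.5438     3,083.8065
  8    10,500.00     9,085.6070    72,684.8563
  Σ                 12,343.4821    85,480.7402
Price P = Σ PV = 12,343.4821.
Macaulay duration = Σ(t·PV) / P = 85,480.7402 / 12,343.4821 = 6.92517 half-year periods.
In years: 6.92517 / 2 = 3.46259 years.

3.463 years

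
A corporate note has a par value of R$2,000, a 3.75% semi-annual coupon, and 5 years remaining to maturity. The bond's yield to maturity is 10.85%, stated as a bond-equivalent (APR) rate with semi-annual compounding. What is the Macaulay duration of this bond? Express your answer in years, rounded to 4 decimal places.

Periodic yield y = 0.05425. Discount each cash flow and weight by its period:
  t   CF        PV=CF/(1+0.05425)^t    t·PV
  1        37.50        35.5703        35.5703
  2        37.50        33.7399        67.4798
  3        37.50        32.0037        96.0112
  4        37.50        30.3569       121.4274
  5        37.50        28.7947       143.9737
  6        37.50        27.3130       163.8781
  7        37.50        25.9075       181.3527
  8        37.50        24.5744       196.5950
  9        37.50        23.3098       209.7883
  10    2,037.50     1,201.3278    12,013.2778
  Σ                  1,462.8981    13,229.3543
Price P = Σ PV = 1,462.8981.
Macaulay duration = Σ(t·PV) / P = 13,229.3543 / 1,462.8981 = 9.04325 half-year periods.
In years: 9.04325 / 2 = 4.52163 years.

4.5216 years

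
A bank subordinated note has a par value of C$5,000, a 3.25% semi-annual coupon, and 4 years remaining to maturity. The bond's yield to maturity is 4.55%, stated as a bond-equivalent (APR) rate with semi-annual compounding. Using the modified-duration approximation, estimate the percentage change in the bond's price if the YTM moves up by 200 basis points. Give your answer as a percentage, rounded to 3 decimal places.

Periodic yield y = 0.02275. Modified duration first:
  t   CF        PV=CF/(1+0.02275)^t    t·PV
  1        81.25        79.4427        79.4427
  2        81.25        77.6756       155.3511
  3        81.25        75.9477       227.8432
  4        81.25        74.2584       297.0335
  5        81.25        72.6066       363.0329
  6        81.25        70.9915       425.9491
  7        81.25        69.4124       485.8867
  8     5,081.25     4,244.3839    33,955.0711
  Σ                  4,764.7187    35,989.6103
P = 4,764.7187; D_Mac = 7.55335 half-year periods = 3.77668 yrs; D_mod = 3.77668/(1+0.02275) = 3.69267 yrs.
ΔP/P ≈ -D_mod · Δy = -3.69267 × (+0.02) = -0.073853 = -7.3853%.

-7.385%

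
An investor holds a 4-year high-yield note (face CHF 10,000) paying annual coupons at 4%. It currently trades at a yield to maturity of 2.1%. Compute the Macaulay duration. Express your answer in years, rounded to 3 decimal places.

3.784 years

Periodic yield y = 0.021. Discount each cash flow and weight by its year:
  t   CF        PV=CF/(1+0.021)^t    t·PV
  1       400.00       391.7728       391.7728
  2       400.00       383.7148       767.4295
  3       400.00       375.8225     1,127.4675
  4    10,400.00     9,570.4062    38,281.6248
  Σ                 10,721.7162    40,568.2946
Price P = Σ PV = 10,721.7162.
Macaulay duration = Σ(t·PV) / P = 40,568.2946 / 10,721.7162 = 3.78375 years.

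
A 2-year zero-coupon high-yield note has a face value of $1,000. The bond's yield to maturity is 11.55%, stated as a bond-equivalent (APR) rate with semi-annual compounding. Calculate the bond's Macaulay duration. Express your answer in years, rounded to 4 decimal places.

2.0000 years

A zero-coupon bond has a single cash flow at maturity, so its Macaulay duration equals its maturity: 2 years.
(Equivalently: 4 semi-annual periods ÷ 2 = 2 years.)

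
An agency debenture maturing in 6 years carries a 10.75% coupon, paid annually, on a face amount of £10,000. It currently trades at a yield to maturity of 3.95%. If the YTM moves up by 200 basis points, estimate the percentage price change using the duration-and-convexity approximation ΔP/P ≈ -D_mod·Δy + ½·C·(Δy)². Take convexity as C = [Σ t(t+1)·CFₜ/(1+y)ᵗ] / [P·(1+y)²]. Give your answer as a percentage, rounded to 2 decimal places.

-8.86%

With y = 0.0395:
  t   CF        PV=CF/(1+0.0395)^t    t·PV        t(t+1)·PV
  1     1,075.00     1,034.1510     1,034.1510       2,068.3021
  2     1,075.00       994.8543     1,989.7086       5,969.1257
  3     1,075.00       957.0508     2,871.1524      11,484.6094
  4     1,075.00       920.6838     3,682.7351      18,413.6755
  5     1,075.00       885.6987     4,428.4934      26,570.9603
  6    11,075.00     8,778.0242    52,668.1451     368,677.0156
  Σ                 13,570.4627    66,674.3855     433,183.6886
P = 13,570.4627; D_Mac = 4.91320 yrs; D_mod = 4.72650 yrs; C = 29.54122.
Duration effect: -4.72650 × (+0.02) = -0.094530
Convexity effect: 0.5 × 29.54122 × (0.02)² = +0.0059082
ΔP/P ≈ -0.094530 + 0.0059082 = -0.088622 = -8.8622%.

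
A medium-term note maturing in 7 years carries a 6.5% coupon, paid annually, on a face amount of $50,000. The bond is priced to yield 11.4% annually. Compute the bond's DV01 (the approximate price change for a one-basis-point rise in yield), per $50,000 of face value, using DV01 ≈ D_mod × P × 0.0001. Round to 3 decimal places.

$19.605

Periodic yield y = 0.114.
  t   CF        PV=CF/(1+0.114)^t    t·PV
  1     3,250.00     2,917.4147     2,917.4147
  2     3,250.00     2,618.8642     5,237.7284
  3     3,250.00     2,350.8655     7,052.5966
  4     3,250.00     2,110.2922     8,441.1689
  5     3,250.00     1,894.3377     9,471.6886
  6     3,250.00     1,700.4827    10,202.8962
  7    53,250.00    25,010.5520   175,073.8637
  Σ                 38,602.8090   218,397.3570
P = 38,602.8090; D_Mac = 5.65755 yrs; D_mod = 5.07859 yrs.
DV01 ≈ 5.07859 × 38,602.8090 × 0.0001 = 19.604790.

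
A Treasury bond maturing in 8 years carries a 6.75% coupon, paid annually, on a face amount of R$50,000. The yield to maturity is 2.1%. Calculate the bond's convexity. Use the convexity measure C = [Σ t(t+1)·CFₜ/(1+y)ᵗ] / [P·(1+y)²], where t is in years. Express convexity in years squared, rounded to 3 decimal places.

53.873

With y = 0.021:
  t   CF        PV=CF/(1+0.021)^t    t·PV        t(t+1)·PV
  1     3,375.00     3,305.5828     3,305.5828       6,611.1655
  2     3,375.00     3,237.5933     6,475.1866      19,425.5598
  3     3,375.00     3,171.0023     9,513.0068      38,052.0271
  4     3,375.00     3,105.7809    12,423.1234      62,115.6171
  5     3,375.00     3,041.9009    15,209.5047      91,257.0281
  6     3,375.00     2,979.3349    17,876.0094     125,132.0660
  7     3,375.00     2,918.0557    20,426.3901     163,411.1211
  8    53,375.00    45,199.3252   361,594.6018   3,254,351.4162
  Σ                 66,958.5760   446,823.4056   3,760,356.0010
P = 66,958.5760.
Convexity = Σ t(t+1)·PV / [P·(1+y)²] = 3,760,356.0010 / (66,958.5760 × 1.042441) = 53.87301.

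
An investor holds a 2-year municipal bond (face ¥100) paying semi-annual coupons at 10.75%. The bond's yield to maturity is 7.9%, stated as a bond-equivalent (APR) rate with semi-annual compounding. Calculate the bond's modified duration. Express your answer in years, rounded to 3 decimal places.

Periodic yield y = 0.0395. First find Macaulay duration:
  t   CF        PV=CF/(1+0.0395)^t    t·PV
  1        5.375         5.1708         5.1708
  2        5.375         4.9743         9.9485
  3        5.375         4.7853        14.3558
  4      105.375        90.2484       360.9937
  Σ                    105.1787       390.4687
P = 105.1787; Macaulay duration = 390.4687 / 105.1787 = 3.71243 half-year periods = 1.85622 years.
Modified duration = D_Mac / (1 + y) = 1.85622 / 1.0395 = 1.78568 years.

1.786 years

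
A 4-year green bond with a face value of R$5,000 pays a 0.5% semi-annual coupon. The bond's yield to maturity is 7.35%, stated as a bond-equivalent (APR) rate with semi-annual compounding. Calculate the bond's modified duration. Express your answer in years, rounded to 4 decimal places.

3.8186 years

Periodic yield y = 0.03675. First find Macaulay duration:
  t   CF        PV=CF/(1+0.03675)^t    t·PV
  1        12.50        12.0569        12.0569
  2        12.50        11.6295        23.2590
  3        12.50        11.2173        33.6519
  4        12.50        10.8197        43.2787
  5        12.50        10.4361        52.1807
  6        12.50        10.0662        60.3972
  7        12.50         9.7094        67.9657
  8     5,012.50     3,755.4504    30,043.6034
  Σ                  3,831.3855    30,336.3935
P = 3,831.3855; Macaulay duration = 30,336.3935 / 3,831.3855 = 7.91787 half-year periods = 3.95893 years.
Modified duration = D_Mac / (1 + y) = 3.95893 / 1.03675 = 3.81860 years.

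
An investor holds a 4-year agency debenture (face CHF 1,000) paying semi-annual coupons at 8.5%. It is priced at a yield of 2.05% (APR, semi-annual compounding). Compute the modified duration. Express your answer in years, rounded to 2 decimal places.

3.50 years

Periodic yield y = 0.01025. First find Macaulay duration:
  t   CF        PV=CF/(1+0.01025)^t    t·PV
  1        42.50        42.0688        42.0688
  2        42.50        41.6420        83.2839
  3        42.50        41.2195       123.6584
  4        42.50        40.8013       163.2050
  5        42.50        40.3873       201.9364
  6        42.50        39.9775       239.8651
  7        42.50        39.5719       277.0033
  8     1,042.50       960.8270     7,686.6159
  Σ                  1,246.4952     8,817.6368
P = 1,246.4952; Macaulay duration = 8,817.6368 / 1,246.4952 = 7.07394 half-year periods = 3.53697 years.
Modified duration = D_Mac / (1 + y) = 3.53697 / 1.01025 = 3.50109 years.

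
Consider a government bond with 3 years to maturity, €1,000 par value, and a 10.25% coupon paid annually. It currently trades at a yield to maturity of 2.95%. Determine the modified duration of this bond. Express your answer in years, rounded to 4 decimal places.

2.6759 years

Periodic yield y = 0.0295. First find Macaulay duration:
  t   CF        PV=CF/(1+0.0295)^t    t·PV
  1       102.50        99.5629        99.5629
  2       102.50        96.7100       193.4199
  3     1,102.50     1,010.4144     3,031.2433
  Σ                  1,206.6873     3,324.2261
P = 1,206.6873; Macaulay duration = 3,324.2261 / 1,206.6873 = 2.75484 years.
Modified duration = D_Mac / (1 + y) = 2.75484 / 1.0295 = 2.67590 years.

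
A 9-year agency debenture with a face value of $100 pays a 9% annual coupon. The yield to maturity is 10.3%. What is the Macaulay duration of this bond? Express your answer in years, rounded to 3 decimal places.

6.431 years

Periodic yield y = 0.103. Discount each cash flow and weight by its year:
  t   CF        PV=CF/(1+0.103)^t    t·PV
  1         9.00         8.1596         8.1596
  2         9.00         7.3976        14.7952
  3         9.00         6.7068        20.1204
  4         9.00         6.0805        24.3221
  5         9.00         5.5127        27.5635
  6         9.00         4.9979        29.9875
  7         9.00         4.5312        31.7185
  8         9.00         4.1081        32.8646
  9       109.00        45.1073       405.9658
  Σ                     92.6017       595.4972
Price P = Σ PV = 92.6017.
Macaulay duration = Σ(t·PV) / P = 595.4972 / 92.6017 = 6.43074 years.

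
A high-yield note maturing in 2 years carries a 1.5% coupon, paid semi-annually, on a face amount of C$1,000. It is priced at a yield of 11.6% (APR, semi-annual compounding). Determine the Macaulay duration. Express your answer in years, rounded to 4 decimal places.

1.9751 years

Periodic yield y = 0.058. Discount each cash flow and weight by its period:
  t   CF        PV=CF/(1+0.058)^t    t·PV
  1         7.50         7.0888         7.0888
  2         7.50         6.7002        13.4005
  3         7.50         6.3329        18.9988
  4     1,007.50       804.0858     3,216.3431
  Σ                    824.2078     3,255.8312
Price P = Σ PV = 824.2078.
Macaulay duration = Σ(t·PV) / P = 3,255.8312 / 824.2078 = 3.95026 half-year periods.
In years: 3.95026 / 2 = 1.97513 years.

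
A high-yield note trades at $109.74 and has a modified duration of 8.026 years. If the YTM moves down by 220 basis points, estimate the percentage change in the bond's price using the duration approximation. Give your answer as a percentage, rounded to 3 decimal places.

Duration approximation: ΔP/P ≈ -D_mod · Δy = -8.026 × (-0.022) = +0.176572.
As a percentage: +17.6572%.

+17.657%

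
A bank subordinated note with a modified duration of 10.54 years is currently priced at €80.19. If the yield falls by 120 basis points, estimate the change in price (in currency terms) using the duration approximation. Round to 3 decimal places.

+€10.142

Duration approximation: ΔP/P ≈ -D_mod · Δy = -10.54 × (-0.012) = +0.126480.
ΔP ≈ 80.19 × (+0.126480) = +10.1424312.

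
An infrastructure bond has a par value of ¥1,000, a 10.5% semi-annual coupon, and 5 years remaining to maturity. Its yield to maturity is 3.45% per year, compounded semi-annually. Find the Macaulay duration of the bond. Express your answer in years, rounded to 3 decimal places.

4.160 years

Periodic yield y = 0.01725. Discount each cash flow and weight by its period:
  t   CF        PV=CF/(1+0.01725)^t    t·PV
  1        52.50        51.6097        51.6097
  2        52.50        50.7346       101.4691
  3        52.50        49.8742       149.6227
  4        52.50        49.0285       196.1140
  5        52.50        48.1971       240.9854
  6        52.50        47.3798       284.2787
  7        52.50        46.5763       326.0344
  8        52.50        45.7865       366.2922
  9        52.50        45.0101       405.0909
  10    1,052.50       887.0439     8,870.4391
  Σ                  1,321.2408    10,991.9364
Price P = Σ PV = 1,321.2408.
Macaulay duration = Σ(t·PV) / P = 10,991.9364 / 1,321.2408 = 8.31940 half-year periods.
In years: 8.31940 / 2 = 4.15970 years.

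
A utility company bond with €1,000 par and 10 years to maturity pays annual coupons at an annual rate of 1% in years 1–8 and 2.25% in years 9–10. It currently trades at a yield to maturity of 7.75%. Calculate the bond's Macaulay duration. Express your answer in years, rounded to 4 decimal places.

9.3628 years

Periodic yield y = 0.0775. Discount each cash flow and weight by its year:
  t   CF        PV=CF/(1+0.0775)^t    t·PV
  1        10.00         9.2807         9.2807
  2        10.00         8.6132        17.2264
  3        10.00         7.9937        23.9811
  4        10.00         7.4188        29.6750
  5        10.00         6.8852        34.4258
  6        10.00         6.3899        38.3396
  7        10.00         5.9303        41.5123
  8        10.00         5.5038        44.0303
  9        22.50        11.4928       103.4355
  10    1,022.50       484.7195     4,847.1954
  Σ                    554.2280     5,189.1022
Price P = Σ PV = 554.2280.
Macaulay duration = Σ(t·PV) / P = 5,189.1022 / 554.2280 = 9.36276 years.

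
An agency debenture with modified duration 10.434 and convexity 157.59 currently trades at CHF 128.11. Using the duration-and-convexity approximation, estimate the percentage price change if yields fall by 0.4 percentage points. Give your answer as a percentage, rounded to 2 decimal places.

+4.30%

Duration effect: -D_mod·Δy = -10.434 × (-0.004) = +0.041736
Convexity effect: ½·C·(Δy)² = 0.5 × 157.59 × (-0.004)² = +0.00126072
ΔP/P ≈ +0.041736 + 0.00126072 = +0.04299672
= +4.299672%.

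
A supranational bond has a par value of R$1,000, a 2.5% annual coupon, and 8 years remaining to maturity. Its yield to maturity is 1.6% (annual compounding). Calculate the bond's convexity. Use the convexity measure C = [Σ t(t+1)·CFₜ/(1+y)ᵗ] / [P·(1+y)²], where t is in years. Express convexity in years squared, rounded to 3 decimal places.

62.505

With y = 0.016:
  t   CF        PV=CF/(1+0.016)^t    t·PV        t(t+1)·PV
  1        25.00        24.6063        24.6063          49.2126
  2        25.00        24.2188        48.4376         145.3128
  3        25.00        23.8374        71.5122         286.0488
  4        25.00        23.4620        93.8480         469.2402
  5        25.00        23.0925       115.4626         692.7758
  6        25.00        22.7289       136.3732         954.6124
  7        25.00        22.3709       156.5965       1,252.7721
  8     1,025.00       902.7639     7,222.1115      64,999.0035
  Σ                  1,067.0808     7,868.9480      68,848.9781
P = 1,067.0808.
Convexity = Σ t(t+1)·PV / [P·(1+y)²] = 68,848.9781 / (1,067.0808 × 1.032256) = 62.50472.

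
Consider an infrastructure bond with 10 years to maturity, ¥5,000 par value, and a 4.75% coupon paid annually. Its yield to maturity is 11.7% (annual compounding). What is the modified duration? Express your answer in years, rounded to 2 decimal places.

6.77 years

Periodic yield y = 0.117. First find Macaulay duration:
  t   CF        PV=CF/(1+0.117)^t    t·PV
  1       237.50       212.6231       212.6231
  2       237.50       190.3519       380.7038
  3       237.50       170.4135       511.2406
  4       237.50       152.5636       610.2544
  5       237.50       136.5833       682.9167
  6       237.50       122.2769       733.6617
  7       237.50       109.4691       766.2834
  8       237.50        98.0027       784.0219
  9       237.50        87.7375       789.6371
  10    5,237.50     1,732.1771    17,321.7715
  Σ                  3,012.1989    22,793.1143
P = 3,012.1989; Macaulay duration = 22,793.1143 / 3,012.1989 = 7.56694 years.
Modified duration = D_Mac / (1 + y) = 7.56694 / 1.117 = 6.77434 years.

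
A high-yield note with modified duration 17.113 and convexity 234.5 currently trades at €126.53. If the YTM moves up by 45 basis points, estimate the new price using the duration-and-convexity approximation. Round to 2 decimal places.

€117.09

Duration effect: -D_mod·Δy = -17.113 × (+0.0045) = -0.0770085
Convexity effect: ½·C·(Δy)² = 0.5 × 234.5 × (0.0045)² = +0.0023743125
ΔP/P ≈ -0.0770085 + 0.0023743125 = -0.0746341875
New price ≈ 126.53 × (1 - 0.0746341875) = 117.086536255625.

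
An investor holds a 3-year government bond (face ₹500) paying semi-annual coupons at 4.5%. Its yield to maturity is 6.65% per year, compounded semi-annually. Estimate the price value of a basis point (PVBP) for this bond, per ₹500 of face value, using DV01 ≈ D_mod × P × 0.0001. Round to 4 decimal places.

Periodic yield y = 0.03325.
  t   CF        PV=CF/(1+0.03325)^t    t·PV
  1        11.25        10.8880        10.8880
  2        11.25        10.5376        21.0752
  3        11.25        10.1985        30.5955
  4        11.25         9.8703        39.4812
  5        11.25         9.5527        47.7634
  6       511.25       420.1466     2,520.8795
  Σ                    471.1937     2,670.6829
P = 471.1937; D_Mac = 5.66791 half-year periods = 2.83395 yrs; D_mod = 2.74276 yrs.
DV01 ≈ 2.74276 × 471.1937 × 0.0001 = 0.129237.

₹0.1292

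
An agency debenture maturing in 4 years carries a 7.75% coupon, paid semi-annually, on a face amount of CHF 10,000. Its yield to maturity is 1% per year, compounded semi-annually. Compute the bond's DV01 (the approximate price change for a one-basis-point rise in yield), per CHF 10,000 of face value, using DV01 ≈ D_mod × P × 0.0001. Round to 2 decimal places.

Periodic yield y = 0.005.
  t   CF        PV=CF/(1+0.005)^t    t·PV
  1       387.50       385.5721       385.5721
  2       387.50       383.6539       767.3077
  3       387.50       381.7451     1,145.2354
  4       387.50       379.8459     1,519.3837
  5       387.50       377.9561     1,889.7807
  6       387.50       376.0758     2,256.4545
  7       387.50       374.2047     2,619.4331
  8    10,387.50     9,981.1951    79,849.5604
  Σ                 12,640.2487    90,432.7277
P = 12,640.2487; D_Mac = 7.15435 half-year periods = 3.57717 yrs; D_mod = 3.55938 yrs.
DV01 ≈ 3.55938 × 12,640.2487 × 0.0001 = 4.499141.

CHF 4.50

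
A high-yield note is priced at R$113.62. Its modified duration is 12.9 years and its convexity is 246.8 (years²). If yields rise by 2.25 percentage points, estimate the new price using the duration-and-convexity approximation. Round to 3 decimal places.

Duration effect: -D_mod·Δy = -12.9 × (+0.0225) = -0.290250
Convexity effect: ½·C·(Δy)² = 0.5 × 246.8 × (0.0225)² = +0.06247125
ΔP/P ≈ -0.290250 + 0.06247125 = -0.22777875
New price ≈ 113.62 × (1 - 0.22777875) = 87.739778425.

R$87.740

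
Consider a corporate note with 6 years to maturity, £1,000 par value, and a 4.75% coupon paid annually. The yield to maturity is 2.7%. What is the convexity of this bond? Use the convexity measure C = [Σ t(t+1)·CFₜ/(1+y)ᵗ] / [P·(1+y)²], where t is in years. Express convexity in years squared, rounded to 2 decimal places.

With y = 0.027:
  t   CF        PV=CF/(1+0.027)^t    t·PV        t(t+1)·PV
  1        47.50        46.2512        46.2512          92.5024
  2        47.50        45.0353        90.0705         270.2116
  3        47.50        43.8513       131.5538         526.2154
  4        47.50        42.6984       170.7937         853.9685
  5        47.50        41.5759       207.8794       1,247.2762
  6     1,047.50       892.7531     5,356.5186      37,495.6305
  Σ                  1,112.1652     6,003.0673      40,485.8046
P = 1,112.1652.
Convexity = Σ t(t+1)·PV / [P·(1+y)²] = 40,485.8046 / (1,112.1652 × 1.054729) = 34.51379.

34.51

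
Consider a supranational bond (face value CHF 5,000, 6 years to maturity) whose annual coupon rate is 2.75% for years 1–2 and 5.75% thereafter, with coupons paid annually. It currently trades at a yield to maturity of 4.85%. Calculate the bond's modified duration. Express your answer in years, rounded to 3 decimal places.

5.220 years

Periodic yield y = 0.0485. First find Macaulay duration:
  t   CF        PV=CF/(1+0.0485)^t    t·PV
  1       137.50       131.1397       131.1397
  2       137.50       125.0737       250.1473
  3       287.50       249.4207       748.2622
  4       287.50       237.8834       951.5335
  5       287.50       226.8797     1,134.3986
  6     5,287.50     3,979.6032    23,877.6192
  Σ                  4,950.0004    27,093.1006
P = 4,950.0004; Macaulay duration = 27,093.1006 / 4,950.0004 = 5.47335 years.
Modified duration = D_Mac / (1 + y) = 5.47335 / 1.0485 = 5.22017 years.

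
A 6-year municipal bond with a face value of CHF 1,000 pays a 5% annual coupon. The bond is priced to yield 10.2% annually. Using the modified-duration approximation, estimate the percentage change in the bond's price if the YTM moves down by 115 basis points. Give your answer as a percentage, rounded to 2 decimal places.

+5.45%

Periodic yield y = 0.102. Modified duration first:
  t   CF        PV=CF/(1+0.102)^t    t·PV
  1        50.00        45.3721        45.3721
  2        50.00        41.1725        82.3449
  3        50.00        37.3616       112.0847
  4        50.00        33.9034       135.6137
  5        50.00        30.7654       153.8268
  6     1,050.00       586.2728     3,517.6367
  Σ                    774.8477     4,046.8789
P = 774.8477; D_Mac = 5.22281 yrs; D_mod = 5.22281/(1+0.102) = 4.73939 yrs.
ΔP/P ≈ -D_mod · Δy = -4.73939 × (-0.0115) = +0.054503 = +5.4503%.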